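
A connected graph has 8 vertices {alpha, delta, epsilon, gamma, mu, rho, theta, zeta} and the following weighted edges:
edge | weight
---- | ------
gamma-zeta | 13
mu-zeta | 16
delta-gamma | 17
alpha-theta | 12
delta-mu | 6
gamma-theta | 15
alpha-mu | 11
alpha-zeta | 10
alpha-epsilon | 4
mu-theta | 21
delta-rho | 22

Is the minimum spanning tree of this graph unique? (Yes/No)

Kruskal's algorithm — process edges by increasing weight (ties by edge label):
alpha-epsilon (4): add — endpoints in different components.
delta-mu (6): add — endpoints in different components.
alpha-zeta (10): add — endpoints in different components.
alpha-mu (11): add — endpoints in different components.
alpha-theta (12): add — endpoints in different components.
gamma-zeta (13): add — endpoints in different components.
gamma-theta (15): skip — gamma and theta already connected.
mu-zeta (16): skip — mu and zeta already connected.
delta-gamma (17): skip — gamma and delta already connected.
mu-theta (21): skip — mu and theta already connected.
delta-rho (22): add — endpoints in different components.
Every non-tree edge has weight strictly greater than the heaviest edge on the tree path between its endpoints, so the MST is unique.

Yes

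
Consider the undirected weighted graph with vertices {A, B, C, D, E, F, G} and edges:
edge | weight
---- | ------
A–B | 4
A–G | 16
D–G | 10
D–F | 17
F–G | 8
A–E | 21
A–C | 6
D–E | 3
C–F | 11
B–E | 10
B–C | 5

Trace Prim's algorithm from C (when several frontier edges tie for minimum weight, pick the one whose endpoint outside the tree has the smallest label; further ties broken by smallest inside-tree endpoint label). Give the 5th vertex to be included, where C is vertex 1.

Prim, starting at C.
Step 1: cheapest edge leaving the tree is B–C (5); add B.
Step 2: cheapest edge leaving the tree is A–B (4); add A.
Step 3: cheapest edge leaving the tree is B–E (10); add E.
Step 4: cheapest edge leaving the tree is D–E (3); add D.
Step 5: cheapest edge leaving the tree is D–G (10); add G.
Step 6: cheapest edge leaving the tree is F–G (8); add F.
Vertex order: C, B, A, E, D, G, F. The 5th vertex is D.

D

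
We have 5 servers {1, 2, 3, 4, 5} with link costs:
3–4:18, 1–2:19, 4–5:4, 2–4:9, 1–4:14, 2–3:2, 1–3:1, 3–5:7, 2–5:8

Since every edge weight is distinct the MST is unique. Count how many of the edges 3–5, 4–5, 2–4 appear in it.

2

Kruskal: consider edges lightest-first.
1–3 (1): add. Components now {1,3} {2} {4} {5}
2–3 (2): add. Components now {1,2,3} {4} {5}
4–5 (4): add. Components now {1,2,3} {4,5}
3–5 (7): add. Components now {1,2,3,4,5}
MST edge set: {1–3, 2–3, 4–5, 3–5}.
Of the listed edges, {3–5, 4–5} are in the MST → 2.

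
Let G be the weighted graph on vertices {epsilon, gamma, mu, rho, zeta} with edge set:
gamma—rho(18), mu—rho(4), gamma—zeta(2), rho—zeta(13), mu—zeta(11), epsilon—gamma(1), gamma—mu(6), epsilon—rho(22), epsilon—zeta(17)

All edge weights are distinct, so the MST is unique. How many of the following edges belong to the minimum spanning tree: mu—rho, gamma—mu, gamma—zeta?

3

Sort edges by weight, then run Kruskal:
epsilon—gamma (1): add — endpoints in different components.
gamma—zeta (2): add — endpoints in different components.
mu—rho (4): add — endpoints in different components.
gamma—mu (6): add — endpoints in different components.
MST edge set: {epsilon—gamma, gamma—zeta, mu—rho, gamma—mu}.
Of the listed edges, {mu—rho, gamma—mu, gamma—zeta} are in the MST → 3.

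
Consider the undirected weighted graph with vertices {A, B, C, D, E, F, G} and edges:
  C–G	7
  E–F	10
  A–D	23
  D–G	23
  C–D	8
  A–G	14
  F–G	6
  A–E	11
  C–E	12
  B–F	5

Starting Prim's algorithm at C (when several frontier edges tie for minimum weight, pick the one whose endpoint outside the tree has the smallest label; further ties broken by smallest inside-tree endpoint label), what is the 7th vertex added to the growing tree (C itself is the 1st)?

A

Prim, starting at C.
Step 1: cheapest edge leaving the tree is C–G (7); add G.
Step 2: cheapest edge leaving the tree is F–G (6); add F.
Step 3: cheapest edge leaving the tree is B–F (5); add B.
Step 4: cheapest edge leaving the tree is C–D (8); add D.
Step 5: cheapest edge leaving the tree is E–F (10); add E.
Step 6: cheapest edge leaving the tree is A–E (11); add A.
Vertex order: C, G, F, B, D, E, A. The 7th vertex is A.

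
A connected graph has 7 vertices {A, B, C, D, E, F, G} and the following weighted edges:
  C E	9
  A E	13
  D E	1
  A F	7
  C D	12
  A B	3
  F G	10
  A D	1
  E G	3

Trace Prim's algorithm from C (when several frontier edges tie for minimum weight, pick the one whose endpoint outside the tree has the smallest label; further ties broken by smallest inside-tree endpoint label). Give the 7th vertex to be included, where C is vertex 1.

F

Prim's algorithm from C:
Step 1: frontier [C E 9, C D 12] → take C E (9); add E.
Step 2: frontier [C D 12, D E 1, E G 3, A E 13] → take D E (1); add D.
Step 3: frontier [A D 1, E G 3, A E 13] → take A D (1); add A.
Step 4: frontier [A B 3, A F 7, E G 3] → take A B (3); add B.
Step 5: frontier [A F 7, E G 3] → take E G (3); add G.
Step 6: frontier [A F 7, F G 10] → take A F (7); add F.
Vertex order: C, E, D, A, B, G, F. The 7th vertex is F.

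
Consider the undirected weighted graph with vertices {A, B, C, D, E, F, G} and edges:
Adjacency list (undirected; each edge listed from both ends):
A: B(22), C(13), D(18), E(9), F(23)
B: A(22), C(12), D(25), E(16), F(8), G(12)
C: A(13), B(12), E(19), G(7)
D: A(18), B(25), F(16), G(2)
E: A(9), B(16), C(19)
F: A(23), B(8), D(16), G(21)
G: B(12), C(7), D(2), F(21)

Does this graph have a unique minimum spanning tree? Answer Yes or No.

No

Kruskal: consider edges lightest-first.
D G (2): add — endpoints in different components.
C G (7): add — endpoints in different components.
B F (8): add — endpoints in different components.
A E (9): add — endpoints in different components.
B C (12): add — endpoints in different components.
B G (12): skip — B and G already connected.
A C (13): add — endpoints in different components.
Non-tree edge B G has weight 12, equal to the heaviest edge on its tree cycle — swapping gives another MST of the same weight. Not unique.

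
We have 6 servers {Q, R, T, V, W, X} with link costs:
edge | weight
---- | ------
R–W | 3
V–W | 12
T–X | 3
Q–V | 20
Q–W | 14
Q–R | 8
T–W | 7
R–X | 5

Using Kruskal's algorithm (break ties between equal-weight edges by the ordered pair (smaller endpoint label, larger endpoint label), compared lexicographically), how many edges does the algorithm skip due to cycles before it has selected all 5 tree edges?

Kruskal: consider edges lightest-first.
R–W (3): add — endpoints in different components.
T–X (3): add — endpoints in different components.
R–X (5): add — endpoints in different components.
T–W (7): skip — W and T already connected.
Q–R (8): add — endpoints in different components.
V–W (12): add — endpoints in different components.
Edges rejected before the tree was complete: 1.

1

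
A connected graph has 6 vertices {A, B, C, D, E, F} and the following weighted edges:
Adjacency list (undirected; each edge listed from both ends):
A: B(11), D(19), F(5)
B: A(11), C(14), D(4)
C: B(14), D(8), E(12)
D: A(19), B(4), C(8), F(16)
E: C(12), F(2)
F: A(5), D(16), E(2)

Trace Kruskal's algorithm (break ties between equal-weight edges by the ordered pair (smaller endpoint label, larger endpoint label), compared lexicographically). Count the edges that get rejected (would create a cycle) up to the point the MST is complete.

0

Sort edges by weight, then run Kruskal:
E-F (2): add. Components now {A} {B} {C} {D} {E,F}
B-D (4): add. Components now {A} {B,D} {C} {E,F}
A-F (5): add. Components now {A,E,F} {B,D} {C}
C-D (8): add. Components now {A,E,F} {B,C,D}
A-B (11): add. Components now {A,B,C,D,E,F}
Edges rejected before the tree was complete: 0.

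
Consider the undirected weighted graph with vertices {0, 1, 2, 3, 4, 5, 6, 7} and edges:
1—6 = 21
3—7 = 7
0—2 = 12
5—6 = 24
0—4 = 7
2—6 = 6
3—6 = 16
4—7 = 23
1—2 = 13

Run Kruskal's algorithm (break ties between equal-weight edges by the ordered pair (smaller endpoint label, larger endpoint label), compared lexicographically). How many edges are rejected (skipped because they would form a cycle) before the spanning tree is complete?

2

Sort edges by weight, then run Kruskal:
2—6 (6): add — endpoints in different components.
0—4 (7): add — endpoints in different components.
3—7 (7): add — endpoints in different components.
0—2 (12): add — endpoints in different components.
1—2 (13): add — endpoints in different components.
3—6 (16): add — endpoints in different components.
1—6 (21): skip — 1 and 6 already connected.
4—7 (23): skip — 4 and 7 already connected.
5—6 (24): add — endpoints in different components.
Edges rejected before the tree was complete: 2.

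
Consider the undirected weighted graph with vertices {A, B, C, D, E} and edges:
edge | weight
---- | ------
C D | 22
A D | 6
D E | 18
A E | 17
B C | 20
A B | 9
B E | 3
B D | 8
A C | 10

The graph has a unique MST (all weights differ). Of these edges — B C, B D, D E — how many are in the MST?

Sort edges by weight, then run Kruskal:
B E (3): add — endpoints in different components.
A D (6): add — endpoints in different components.
B D (8): add — endpoints in different components.
A B (9): skip — A and B already connected.
A C (10): add — endpoints in different components.
MST edge set: {B E, A D, B D, A C}.
Of the listed edges, {B D} are in the MST → 1.

1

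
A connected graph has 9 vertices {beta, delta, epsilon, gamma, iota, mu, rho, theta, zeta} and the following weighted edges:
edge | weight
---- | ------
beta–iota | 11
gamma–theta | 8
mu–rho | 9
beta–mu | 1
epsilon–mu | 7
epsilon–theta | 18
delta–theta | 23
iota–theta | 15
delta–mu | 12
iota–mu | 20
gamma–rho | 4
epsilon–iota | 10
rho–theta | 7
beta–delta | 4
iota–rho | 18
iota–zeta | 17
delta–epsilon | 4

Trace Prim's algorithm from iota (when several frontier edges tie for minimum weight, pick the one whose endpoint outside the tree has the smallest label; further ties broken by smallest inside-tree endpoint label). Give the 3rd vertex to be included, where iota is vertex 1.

Grow the tree from iota using Prim:
Step 1: cheapest edge leaving the tree is epsilon–iota (10); add epsilon.
Step 2: cheapest edge leaving the tree is delta–epsilon (4); add delta.
Step 3: cheapest edge leaving the tree is beta–delta (4); add beta.
Step 4: cheapest edge leaving the tree is beta–mu (1); add mu.
Step 5: cheapest edge leaving the tree is mu–rho (9); add rho.
Step 6: cheapest edge leaving the tree is gamma–rho (4); add gamma.
Step 7: cheapest edge leaving the tree is rho–theta (7); add theta.
Step 8: cheapest edge leaving the tree is iota–zeta (17); add zeta.
Vertex order: iota, epsilon, delta, beta, mu, rho, gamma, theta, zeta. The 3rd vertex is delta.

delta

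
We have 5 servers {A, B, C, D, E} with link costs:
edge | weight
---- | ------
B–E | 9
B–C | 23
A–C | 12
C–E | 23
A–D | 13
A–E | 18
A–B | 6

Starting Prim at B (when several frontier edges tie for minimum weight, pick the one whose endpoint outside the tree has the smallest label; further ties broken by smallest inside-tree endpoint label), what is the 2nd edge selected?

B-E

Grow the tree from B using Prim:
Step 1: frontier [A–B 6, B–E 9, B–C 23] → take A–B (6); add A.
Step 2: frontier [A–C 12, A–D 13, A–E 18, B–E 9, B–C 23] → take B–E (9); add E.
Step 3: frontier [A–C 12, A–D 13, B–C 23, C–E 23] → take A–C (12); add C.
Step 4: frontier [A–D 13] → take A–D (13); add D.
The 2nd edge added is B–E.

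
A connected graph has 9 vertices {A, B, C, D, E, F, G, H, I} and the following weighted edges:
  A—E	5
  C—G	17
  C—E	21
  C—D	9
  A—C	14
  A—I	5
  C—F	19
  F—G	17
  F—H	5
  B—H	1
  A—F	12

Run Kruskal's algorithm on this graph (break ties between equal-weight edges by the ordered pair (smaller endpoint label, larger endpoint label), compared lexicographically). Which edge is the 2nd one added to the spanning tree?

A-E

Kruskal's algorithm — process edges by increasing weight (ties by edge label):
B—H (1): add — endpoints in different components.
A—E (5): add — endpoints in different components.
A—I (5): add — endpoints in different components.
F—H (5): add — endpoints in different components.
C—D (9): add — endpoints in different components.
A—F (12): add — endpoints in different components.
A—C (14): add — endpoints in different components.
C—G (17): add — endpoints in different components.
The 2nd edge added is A—E.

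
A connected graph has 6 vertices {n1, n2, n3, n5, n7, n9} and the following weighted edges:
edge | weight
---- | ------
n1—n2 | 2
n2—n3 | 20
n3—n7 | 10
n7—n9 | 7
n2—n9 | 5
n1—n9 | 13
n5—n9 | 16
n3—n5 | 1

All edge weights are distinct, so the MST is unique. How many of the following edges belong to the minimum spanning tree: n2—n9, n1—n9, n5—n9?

1

Kruskal's algorithm — process edges by increasing weight (ties by edge label):
n3—n5 (1): add — endpoints in different components.
n1—n2 (2): add — endpoints in different components.
n2—n9 (5): add — endpoints in different components.
n7—n9 (7): add — endpoints in different components.
n3—n7 (10): add — endpoints in different components.
MST edge set: {n3—n5, n1—n2, n2—n9, n7—n9, n3—n7}.
Of the listed edges, {n2—n9} are in the MST → 1.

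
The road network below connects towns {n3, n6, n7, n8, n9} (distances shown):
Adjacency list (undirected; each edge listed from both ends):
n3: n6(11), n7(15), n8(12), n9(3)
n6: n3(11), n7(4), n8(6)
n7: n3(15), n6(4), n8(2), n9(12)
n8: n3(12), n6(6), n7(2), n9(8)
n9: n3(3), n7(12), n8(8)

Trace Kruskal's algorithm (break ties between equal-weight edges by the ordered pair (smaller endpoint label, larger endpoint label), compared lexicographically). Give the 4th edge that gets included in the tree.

Sort edges by weight, then run Kruskal:
n7 n8 (2): add — endpoints in different components.
n3 n9 (3): add — endpoints in different components.
n6 n7 (4): add — endpoints in different components.
n6 n8 (6): skip — n8 and n6 already connected.
n8 n9 (8): add — endpoints in different components.
The 4th edge added is n8 n9.

n8-n9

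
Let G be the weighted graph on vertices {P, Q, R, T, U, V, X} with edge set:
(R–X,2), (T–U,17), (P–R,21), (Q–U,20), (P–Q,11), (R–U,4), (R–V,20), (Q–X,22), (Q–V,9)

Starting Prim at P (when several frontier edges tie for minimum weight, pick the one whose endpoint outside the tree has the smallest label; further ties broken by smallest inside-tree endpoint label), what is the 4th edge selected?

R-X

Prim, starting at P.
Step 1: frontier [P–Q 11, P–R 21] → take P–Q (11); add Q.
Step 2: frontier [P–R 21, Q–V 9, Q–U 20, Q–X 22] → take Q–V (9); add V.
Step 3: frontier [P–R 21, Q–U 20, Q–X 22, R–V 20] → take R–V (20); add R.
Step 4: frontier [Q–U 20, Q–X 22, R–X 2, R–U 4] → take R–X (2); add X.
Step 5: frontier [Q–U 20, R–U 4] → take R–U (4); add U.
Step 6: frontier [T–U 17] → take T–U (17); add T.
The 4th edge added is R–X.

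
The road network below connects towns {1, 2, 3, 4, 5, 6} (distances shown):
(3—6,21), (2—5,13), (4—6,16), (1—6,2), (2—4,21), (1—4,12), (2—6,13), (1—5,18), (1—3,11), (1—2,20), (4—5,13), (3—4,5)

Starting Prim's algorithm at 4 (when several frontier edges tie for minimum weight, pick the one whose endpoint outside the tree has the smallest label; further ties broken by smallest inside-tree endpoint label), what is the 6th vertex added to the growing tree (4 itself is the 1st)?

5

Prim's algorithm from 4:
Step 1: cheapest edge leaving the tree is 3—4 (5); add 3.
Step 2: cheapest edge leaving the tree is 1—3 (11); add 1.
Step 3: cheapest edge leaving the tree is 1—6 (2); add 6.
Step 4: cheapest edge leaving the tree is 2—6 (13); add 2.
Step 5: cheapest edge leaving the tree is 2—5 (13); add 5.
Vertex order: 4, 3, 1, 6, 2, 5. The 6th vertex is 5.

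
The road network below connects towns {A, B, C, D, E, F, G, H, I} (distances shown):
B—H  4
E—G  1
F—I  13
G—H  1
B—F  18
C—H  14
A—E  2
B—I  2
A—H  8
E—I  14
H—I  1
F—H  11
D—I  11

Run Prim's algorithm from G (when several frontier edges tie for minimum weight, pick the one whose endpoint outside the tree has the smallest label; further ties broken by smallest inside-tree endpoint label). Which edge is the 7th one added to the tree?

Grow the tree from G using Prim:
Step 1: cheapest edge leaving the tree is E—G (1); add E.
Step 2: cheapest edge leaving the tree is G—H (1); add H.
Step 3: cheapest edge leaving the tree is H—I (1); add I.
Step 4: cheapest edge leaving the tree is A—E (2); add A.
Step 5: cheapest edge leaving the tree is B—I (2); add B.
Step 6: cheapest edge leaving the tree is D—I (11); add D.
Step 7: cheapest edge leaving the tree is F—H (11); add F.
Step 8: cheapest edge leaving the tree is C—H (14); add C.
The 7th edge added is F—H.

F-H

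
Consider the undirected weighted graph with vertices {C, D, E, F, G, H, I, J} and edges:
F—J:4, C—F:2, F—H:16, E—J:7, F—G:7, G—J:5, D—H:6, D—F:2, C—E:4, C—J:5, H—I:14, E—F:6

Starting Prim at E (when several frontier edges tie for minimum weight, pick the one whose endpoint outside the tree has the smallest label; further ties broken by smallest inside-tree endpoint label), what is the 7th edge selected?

Prim's algorithm from E:
Step 1: cheapest edge leaving the tree is C—E (4); add C.
Step 2: cheapest edge leaving the tree is C—F (2); add F.
Step 3: cheapest edge leaving the tree is D—F (2); add D.
Step 4: cheapest edge leaving the tree is F—J (4); add J.
Step 5: cheapest edge leaving the tree is G—J (5); add G.
Step 6: cheapest edge leaving the tree is D—H (6); add H.
Step 7: cheapest edge leaving the tree is H—I (14); add I.
The 7th edge added is H—I.

H-I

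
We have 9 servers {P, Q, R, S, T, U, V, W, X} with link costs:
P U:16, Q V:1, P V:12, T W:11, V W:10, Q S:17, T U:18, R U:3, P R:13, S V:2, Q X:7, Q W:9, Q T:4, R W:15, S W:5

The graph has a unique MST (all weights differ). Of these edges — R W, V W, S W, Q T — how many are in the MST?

2

Sort edges by weight, then run Kruskal:
Q V (1): add — endpoints in different components.
S V (2): add — endpoints in different components.
R U (3): add — endpoints in different components.
Q T (4): add — endpoints in different components.
S W (5): add — endpoints in different components.
Q X (7): add — endpoints in different components.
Q W (9): skip — W and Q already connected.
V W (10): skip — W and V already connected.
T W (11): skip — W and T already connected.
P V (12): add — endpoints in different components.
P R (13): add — endpoints in different components.
MST edge set: {Q V, S V, R U, Q T, S W, Q X, P V, P R}.
Of the listed edges, {S W, Q T} are in the MST → 2.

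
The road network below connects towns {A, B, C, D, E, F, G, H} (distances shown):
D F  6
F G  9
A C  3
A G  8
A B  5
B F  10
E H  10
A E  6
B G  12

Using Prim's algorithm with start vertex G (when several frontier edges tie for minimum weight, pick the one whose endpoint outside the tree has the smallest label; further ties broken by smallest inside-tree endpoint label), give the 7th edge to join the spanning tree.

E-H

Prim's algorithm from G:
Step 1: frontier [A G 8, F G 9, B G 12] → take A G (8); add A.
Step 2: frontier [A C 3, A B 5, A E 6, F G 9, B G 12] → take A C (3); add C.
Step 3: frontier [A B 5, A E 6, F G 9, B G 12] → take A B (5); add B.
Step 4: frontier [A E 6, B F 10, F G 9] → take A E (6); add E.
Step 5: frontier [B F 10, E H 10, F G 9] → take F G (9); add F.
Step 6: frontier [E H 10, D F 6] → take D F (6); add D.
Step 7: frontier [E H 10] → take E H (10); add H.
The 7th edge added is E H.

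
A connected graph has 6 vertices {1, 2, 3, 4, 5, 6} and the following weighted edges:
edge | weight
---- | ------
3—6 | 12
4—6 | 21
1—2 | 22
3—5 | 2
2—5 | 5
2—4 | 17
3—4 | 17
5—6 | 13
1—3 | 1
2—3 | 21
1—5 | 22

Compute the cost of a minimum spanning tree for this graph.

Sort edges by weight, then run Kruskal:
1—3 (1): add. Components now {1,3} {2} {4} {5} {6}
3—5 (2): add. Components now {1,3,5} {2} {4} {6}
2—5 (5): add. Components now {1,2,3,5} {4} {6}
3—6 (12): add. Components now {1,2,3,5,6} {4}
5—6 (13): skip — 5 and 6 already connected.
2—4 (17): add. Components now {1,2,3,4,5,6}
MST edges: 1—3, 3—5, 2—5, 3—6, 2—4; total weight 1+2+5+12+17 = 37.

37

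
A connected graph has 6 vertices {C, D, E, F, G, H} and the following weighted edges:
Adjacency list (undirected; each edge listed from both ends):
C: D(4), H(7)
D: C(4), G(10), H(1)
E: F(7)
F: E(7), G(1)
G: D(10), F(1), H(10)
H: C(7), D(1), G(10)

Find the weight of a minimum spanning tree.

23

Prim's algorithm from H:
Step 1: cheapest edge leaving the tree is D—H (1); add D.
Step 2: cheapest edge leaving the tree is C—D (4); add C.
Step 3: cheapest edge leaving the tree is D—G (10); add G.
Step 4: cheapest edge leaving the tree is F—G (1); add F.
Step 5: cheapest edge leaving the tree is E—F (7); add E.
MST edges: D—H, C—D, D—G, F—G, E—F; total weight 1+4+10+1+7 = 23.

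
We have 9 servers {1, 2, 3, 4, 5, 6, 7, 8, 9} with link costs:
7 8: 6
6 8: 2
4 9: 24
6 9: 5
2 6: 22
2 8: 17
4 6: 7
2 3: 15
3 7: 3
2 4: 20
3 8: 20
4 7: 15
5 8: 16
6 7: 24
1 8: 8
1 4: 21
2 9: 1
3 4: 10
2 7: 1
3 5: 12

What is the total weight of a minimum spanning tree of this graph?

Kruskal's algorithm — process edges by increasing weight (ties by edge label):
2 7 (1): add — endpoints in different components.
2 9 (1): add — endpoints in different components.
6 8 (2): add — endpoints in different components.
3 7 (3): add — endpoints in different components.
6 9 (5): add — endpoints in different components.
7 8 (6): skip — 7 and 8 already connected.
4 6 (7): add — endpoints in different components.
1 8 (8): add — endpoints in different components.
3 4 (10): skip — 3 and 4 already connected.
3 5 (12): add — endpoints in different components.
MST edges: 2 7, 2 9, 6 8, 3 7, 6 9, 4 6, 1 8, 3 5; total weight 1+1+2+3+5+7+8+12 = 39.

39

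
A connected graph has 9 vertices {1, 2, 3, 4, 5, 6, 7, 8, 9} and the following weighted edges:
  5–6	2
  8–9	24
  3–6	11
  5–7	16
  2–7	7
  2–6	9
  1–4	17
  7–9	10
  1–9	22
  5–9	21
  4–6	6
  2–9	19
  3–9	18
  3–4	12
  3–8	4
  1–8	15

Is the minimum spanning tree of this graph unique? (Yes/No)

Kruskal: consider edges lightest-first.
5–6 (2): add — endpoints in different components.
3–8 (4): add — endpoints in different components.
4–6 (6): add — endpoints in different components.
2–7 (7): add — endpoints in different components.
2–6 (9): add — endpoints in different components.
7–9 (10): add — endpoints in different components.
3–6 (11): add — endpoints in different components.
3–4 (12): skip — 3 and 4 already connected.
1–8 (15): add — endpoints in different components.
Every non-tree edge has weight strictly greater than the heaviest edge on the tree path between its endpoints, so the MST is unique.

Yes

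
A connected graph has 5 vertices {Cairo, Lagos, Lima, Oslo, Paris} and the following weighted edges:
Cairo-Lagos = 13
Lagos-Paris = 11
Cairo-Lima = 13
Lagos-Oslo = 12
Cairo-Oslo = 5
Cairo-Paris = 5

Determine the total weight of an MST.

34

Kruskal's algorithm — process edges by increasing weight (ties by edge label):
Cairo-Oslo (5): add — endpoints in different components.
Cairo-Paris (5): add — endpoints in different components.
Lagos-Paris (11): add — endpoints in different components.
Lagos-Oslo (12): skip — Lagos and Oslo already connected.
Cairo-Lagos (13): skip — Lagos and Cairo already connected.
Cairo-Lima (13): add — endpoints in different components.
MST edges: Cairo-Oslo, Cairo-Paris, Lagos-Paris, Cairo-Lima; total weight 5+5+11+13 = 34.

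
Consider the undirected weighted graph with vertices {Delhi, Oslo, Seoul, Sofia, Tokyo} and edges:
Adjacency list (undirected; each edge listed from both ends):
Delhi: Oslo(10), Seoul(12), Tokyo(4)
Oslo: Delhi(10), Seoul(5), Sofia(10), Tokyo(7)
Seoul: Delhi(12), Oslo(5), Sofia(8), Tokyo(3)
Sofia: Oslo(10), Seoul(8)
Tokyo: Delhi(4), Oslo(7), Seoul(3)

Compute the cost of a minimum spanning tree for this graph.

20

Kruskal: consider edges lightest-first.
Seoul–Tokyo (3): add — endpoints in different components.
Delhi–Tokyo (4): add — endpoints in different components.
Oslo–Seoul (5): add — endpoints in different components.
Oslo–Tokyo (7): skip — Tokyo and Oslo already connected.
Seoul–Sofia (8): add — endpoints in different components.
MST edges: Seoul–Tokyo, Delhi–Tokyo, Oslo–Seoul, Seoul–Sofia; total weight 3+4+5+8 = 20.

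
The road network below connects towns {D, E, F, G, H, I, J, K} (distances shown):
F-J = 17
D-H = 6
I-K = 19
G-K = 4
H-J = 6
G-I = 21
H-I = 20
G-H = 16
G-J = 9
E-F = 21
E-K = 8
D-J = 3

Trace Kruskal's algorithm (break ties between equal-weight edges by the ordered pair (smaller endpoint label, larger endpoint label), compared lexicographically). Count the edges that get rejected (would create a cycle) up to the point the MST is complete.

Sort edges by weight, then run Kruskal:
D-J (3): add — endpoints in different components.
G-K (4): add — endpoints in different components.
D-H (6): add — endpoints in different components.
H-J (6): skip — H and J already connected.
E-K (8): add — endpoints in different components.
G-J (9): add — endpoints in different components.
G-H (16): skip — G and H already connected.
F-J (17): add — endpoints in different components.
I-K (19): add — endpoints in different components.
Edges rejected before the tree was complete: 2.

2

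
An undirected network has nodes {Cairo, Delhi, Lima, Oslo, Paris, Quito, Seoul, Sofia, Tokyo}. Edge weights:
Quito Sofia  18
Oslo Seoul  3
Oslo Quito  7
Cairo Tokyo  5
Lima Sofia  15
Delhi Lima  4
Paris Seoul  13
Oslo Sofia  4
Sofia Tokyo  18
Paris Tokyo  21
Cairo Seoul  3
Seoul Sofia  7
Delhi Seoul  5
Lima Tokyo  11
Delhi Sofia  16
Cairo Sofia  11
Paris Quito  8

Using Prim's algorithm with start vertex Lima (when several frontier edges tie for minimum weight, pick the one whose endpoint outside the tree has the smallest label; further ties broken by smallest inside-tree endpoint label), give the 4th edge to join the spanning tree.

Oslo-Seoul

Prim's algorithm from Lima:
Step 1: cheapest edge leaving the tree is Delhi Lima (4); add Delhi.
Step 2: cheapest edge leaving the tree is Delhi Seoul (5); add Seoul.
Step 3: cheapest edge leaving the tree is Cairo Seoul (3); add Cairo.
Step 4: cheapest edge leaving the tree is Oslo Seoul (3); add Oslo.
Step 5: cheapest edge leaving the tree is Oslo Sofia (4); add Sofia.
Step 6: cheapest edge leaving the tree is Cairo Tokyo (5); add Tokyo.
Step 7: cheapest edge leaving the tree is Oslo Quito (7); add Quito.
Step 8: cheapest edge leaving the tree is Paris Quito (8); add Paris.
The 4th edge added is Oslo Seoul.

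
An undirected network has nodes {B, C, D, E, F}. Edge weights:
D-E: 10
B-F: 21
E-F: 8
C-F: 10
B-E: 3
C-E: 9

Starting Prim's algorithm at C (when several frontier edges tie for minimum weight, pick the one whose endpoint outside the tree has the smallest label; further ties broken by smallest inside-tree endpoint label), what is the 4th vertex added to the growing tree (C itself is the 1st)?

Prim's algorithm from C:
Step 1: frontier [C-E 9, C-F 10] → take C-E (9); add E.
Step 2: frontier [C-F 10, B-E 3, E-F 8, D-E 10] → take B-E (3); add B.
Step 3: frontier [B-F 21, C-F 10, E-F 8, D-E 10] → take E-F (8); add F.
Step 4: frontier [D-E 10] → take D-E (10); add D.
Vertex order: C, E, B, F, D. The 4th vertex is F.

F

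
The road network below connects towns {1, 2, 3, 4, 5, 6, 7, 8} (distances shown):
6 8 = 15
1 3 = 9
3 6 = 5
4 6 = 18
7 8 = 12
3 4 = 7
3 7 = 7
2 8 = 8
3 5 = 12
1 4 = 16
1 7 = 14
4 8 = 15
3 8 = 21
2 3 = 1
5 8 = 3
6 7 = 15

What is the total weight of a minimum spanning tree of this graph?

Prim, starting at 8.
Step 1: cheapest edge leaving the tree is 5 8 (3); add 5.
Step 2: cheapest edge leaving the tree is 2 8 (8); add 2.
Step 3: cheapest edge leaving the tree is 2 3 (1); add 3.
Step 4: cheapest edge leaving the tree is 3 6 (5); add 6.
Step 5: cheapest edge leaving the tree is 3 4 (7); add 4.
Step 6: cheapest edge leaving the tree is 3 7 (7); add 7.
Step 7: cheapest edge leaving the tree is 1 3 (9); add 1.
MST edges: 5 8, 2 8, 2 3, 3 6, 3 4, 3 7, 1 3; total weight 3+8+1+5+7+7+9 = 40.

40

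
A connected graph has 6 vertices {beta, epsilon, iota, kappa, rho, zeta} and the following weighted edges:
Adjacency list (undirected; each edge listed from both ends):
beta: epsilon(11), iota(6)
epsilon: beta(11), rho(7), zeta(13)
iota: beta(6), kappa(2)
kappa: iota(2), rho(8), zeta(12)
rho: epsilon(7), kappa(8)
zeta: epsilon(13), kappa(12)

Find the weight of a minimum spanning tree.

35

Prim's algorithm from epsilon:
Step 1: cheapest edge leaving the tree is epsilon-rho (7); add rho.
Step 2: cheapest edge leaving the tree is kappa-rho (8); add kappa.
Step 3: cheapest edge leaving the tree is iota-kappa (2); add iota.
Step 4: cheapest edge leaving the tree is beta-iota (6); add beta.
Step 5: cheapest edge leaving the tree is kappa-zeta (12); add zeta.
MST edges: epsilon-rho, kappa-rho, iota-kappa, beta-iota, kappa-zeta; total weight 7+8+2+6+12 = 35.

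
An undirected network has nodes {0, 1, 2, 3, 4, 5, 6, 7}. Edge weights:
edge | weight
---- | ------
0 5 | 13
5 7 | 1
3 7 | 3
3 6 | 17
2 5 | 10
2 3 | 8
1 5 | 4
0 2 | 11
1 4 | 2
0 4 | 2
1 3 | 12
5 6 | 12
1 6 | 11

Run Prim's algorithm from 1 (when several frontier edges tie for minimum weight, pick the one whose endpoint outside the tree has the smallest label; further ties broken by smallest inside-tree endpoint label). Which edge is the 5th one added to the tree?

3-7

Grow the tree from 1 using Prim:
Step 1: cheapest edge leaving the tree is 1 4 (2); add 4.
Step 2: cheapest edge leaving the tree is 0 4 (2); add 0.
Step 3: cheapest edge leaving the tree is 1 5 (4); add 5.
Step 4: cheapest edge leaving the tree is 5 7 (1); add 7.
Step 5: cheapest edge leaving the tree is 3 7 (3); add 3.
Step 6: cheapest edge leaving the tree is 2 3 (8); add 2.
Step 7: cheapest edge leaving the tree is 1 6 (11); add 6.
The 5th edge added is 3 7.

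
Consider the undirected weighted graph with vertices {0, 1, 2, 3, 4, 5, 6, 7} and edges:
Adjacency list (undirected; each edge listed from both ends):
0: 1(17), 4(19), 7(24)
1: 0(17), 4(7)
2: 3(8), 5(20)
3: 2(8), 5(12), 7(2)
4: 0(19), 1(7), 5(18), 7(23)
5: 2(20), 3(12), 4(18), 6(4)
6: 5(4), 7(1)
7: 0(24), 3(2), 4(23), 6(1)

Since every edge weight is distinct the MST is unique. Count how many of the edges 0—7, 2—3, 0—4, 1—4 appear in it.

Sort edges by weight, then run Kruskal:
6—7 (1): add — endpoints in different components.
3—7 (2): add — endpoints in different components.
5—6 (4): add — endpoints in different components.
1—4 (7): add — endpoints in different components.
2—3 (8): add — endpoints in different components.
3—5 (12): skip — 3 and 5 already connected.
0—1 (17): add — endpoints in different components.
4—5 (18): add — endpoints in different components.
MST edge set: {6—7, 3—7, 5—6, 1—4, 2—3, 0—1, 4—5}.
Of the listed edges, {2—3, 1—4} are in the MST → 2.

2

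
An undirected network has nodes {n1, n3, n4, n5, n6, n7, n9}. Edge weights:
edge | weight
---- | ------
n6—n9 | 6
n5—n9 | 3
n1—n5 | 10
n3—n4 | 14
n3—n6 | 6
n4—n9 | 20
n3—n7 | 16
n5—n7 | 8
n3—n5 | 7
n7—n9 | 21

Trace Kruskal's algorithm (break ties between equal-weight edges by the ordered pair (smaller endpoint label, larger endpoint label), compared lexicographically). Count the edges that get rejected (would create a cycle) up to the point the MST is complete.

Sort edges by weight, then run Kruskal:
n5—n9 (3): add. Components now {n1} {n5,n9} {n7} {n3} {n6} {n4}
n3—n6 (6): add. Components now {n1} {n5,n9} {n7} {n3,n6} {n4}
n6—n9 (6): add. Components now {n1} {n3,n5,n6,n9} {n7} {n4}
n3—n5 (7): skip — n5 and n3 already connected.
n5—n7 (8): add. Components now {n1} {n3,n5,n6,n7,n9} {n4}
n1—n5 (10): add. Components now {n1,n3,n5,n6,n7,n9} {n4}
n3—n4 (14): add. Components now {n1,n3,n4,n5,n6,n7,n9}
Edges rejected before the tree was complete: 1.

1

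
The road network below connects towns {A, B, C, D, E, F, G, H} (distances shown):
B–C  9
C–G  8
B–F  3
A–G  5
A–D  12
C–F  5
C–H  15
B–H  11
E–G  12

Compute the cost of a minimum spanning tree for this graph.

Prim, starting at C.
Step 1: frontier [C–F 5, C–G 8, B–C 9, C–H 15] → take C–F (5); add F.
Step 2: frontier [C–G 8, B–C 9, C–H 15, B–F 3] → take B–F (3); add B.
Step 3: frontier [B–H 11, C–G 8, C–H 15] → take C–G (8); add G.
Step 4: frontier [B–H 11, C–H 15, A–G 5, E–G 12] → take A–G (5); add A.
Step 5: frontier [A–D 12, B–H 11, C–H 15, E–G 12] → take B–H (11); add H.
Step 6: frontier [A–D 12, E–G 12] → take A–D (12); add D.
Step 7: frontier [E–G 12] → take E–G (12); add E.
MST edges: C–F, B–F, C–G, A–G, B–H, A–D, E–G; total weight 5+3+8+5+11+12+12 = 56.

56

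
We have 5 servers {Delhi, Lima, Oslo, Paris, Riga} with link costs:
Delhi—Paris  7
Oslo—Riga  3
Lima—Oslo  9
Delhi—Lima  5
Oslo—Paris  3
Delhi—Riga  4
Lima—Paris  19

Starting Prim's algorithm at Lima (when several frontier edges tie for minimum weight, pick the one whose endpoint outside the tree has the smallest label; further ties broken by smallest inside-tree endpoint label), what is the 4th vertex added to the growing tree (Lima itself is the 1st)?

Oslo

Prim, starting at Lima.
Step 1: frontier [Delhi—Lima 5, Lima—Oslo 9, Lima—Paris 19] → take Delhi—Lima (5); add Delhi.
Step 2: frontier [Delhi—Riga 4, Delhi—Paris 7, Lima—Oslo 9, Lima—Paris 19] → take Delhi—Riga (4); add Riga.
Step 3: frontier [Delhi—Paris 7, Lima—Oslo 9, Lima—Paris 19, Oslo—Riga 3] → take Oslo—Riga (3); add Oslo.
Step 4: frontier [Delhi—Paris 7, Lima—Paris 19, Oslo—Paris 3] → take Oslo—Paris (3); add Paris.
Vertex order: Lima, Delhi, Riga, Oslo, Paris. The 4th vertex is Oslo.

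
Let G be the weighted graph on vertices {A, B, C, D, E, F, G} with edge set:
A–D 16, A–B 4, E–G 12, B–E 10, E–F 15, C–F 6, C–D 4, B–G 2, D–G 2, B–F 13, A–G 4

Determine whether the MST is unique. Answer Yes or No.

No

Kruskal's algorithm — process edges by increasing weight (ties by edge label):
B–G (2): add — endpoints in different components.
D–G (2): add — endpoints in different components.
A–B (4): add — endpoints in different components.
A–G (4): skip — A and G already connected.
C–D (4): add — endpoints in different components.
C–F (6): add — endpoints in different components.
B–E (10): add — endpoints in different components.
Non-tree edge A–G has weight 4, equal to the heaviest edge on its tree cycle — swapping gives another MST of the same weight. Not unique.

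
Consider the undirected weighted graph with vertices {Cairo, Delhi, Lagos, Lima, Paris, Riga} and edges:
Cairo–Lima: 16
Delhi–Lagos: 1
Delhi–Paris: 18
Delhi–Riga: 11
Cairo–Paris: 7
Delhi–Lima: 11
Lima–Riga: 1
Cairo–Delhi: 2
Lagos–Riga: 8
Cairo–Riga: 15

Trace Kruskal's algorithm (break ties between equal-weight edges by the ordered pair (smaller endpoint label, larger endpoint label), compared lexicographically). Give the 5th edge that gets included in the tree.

Lagos-Riga

Kruskal's algorithm — process edges by increasing weight (ties by edge label):
Delhi–Lagos (1): add — endpoints in different components.
Lima–Riga (1): add — endpoints in different components.
Cairo–Delhi (2): add — endpoints in different components.
Cairo–Paris (7): add — endpoints in different components.
Lagos–Riga (8): add — endpoints in different components.
The 5th edge added is Lagos–Riga.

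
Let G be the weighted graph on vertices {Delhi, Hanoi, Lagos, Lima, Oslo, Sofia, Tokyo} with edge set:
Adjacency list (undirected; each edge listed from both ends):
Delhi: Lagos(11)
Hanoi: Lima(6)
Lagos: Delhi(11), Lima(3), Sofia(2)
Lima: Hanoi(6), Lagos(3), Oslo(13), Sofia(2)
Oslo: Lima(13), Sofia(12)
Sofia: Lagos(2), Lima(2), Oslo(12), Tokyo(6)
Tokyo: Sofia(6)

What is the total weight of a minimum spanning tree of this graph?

39

Prim, starting at Sofia.
Step 1: cheapest edge leaving the tree is Lagos–Sofia (2); add Lagos.
Step 2: cheapest edge leaving the tree is Lima–Sofia (2); add Lima.
Step 3: cheapest edge leaving the tree is Hanoi–Lima (6); add Hanoi.
Step 4: cheapest edge leaving the tree is Sofia–Tokyo (6); add Tokyo.
Step 5: cheapest edge leaving the tree is Delhi–Lagos (11); add Delhi.
Step 6: cheapest edge leaving the tree is Oslo–Sofia (12); add Oslo.
MST edges: Lagos–Sofia, Lima–Sofia, Hanoi–Lima, Sofia–Tokyo, Delhi–Lagos, Oslo–Sofia; total weight 2+2+6+6+11+12 = 39.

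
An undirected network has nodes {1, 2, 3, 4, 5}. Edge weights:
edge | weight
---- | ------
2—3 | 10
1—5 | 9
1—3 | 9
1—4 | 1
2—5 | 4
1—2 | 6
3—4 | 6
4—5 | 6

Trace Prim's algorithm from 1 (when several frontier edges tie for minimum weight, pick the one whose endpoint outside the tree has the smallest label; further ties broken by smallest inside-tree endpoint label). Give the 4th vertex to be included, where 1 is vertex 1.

5

Prim, starting at 1.
Step 1: cheapest edge leaving the tree is 1—4 (1); add 4.
Step 2: cheapest edge leaving the tree is 1—2 (6); add 2.
Step 3: cheapest edge leaving the tree is 2—5 (4); add 5.
Step 4: cheapest edge leaving the tree is 3—4 (6); add 3.
Vertex order: 1, 4, 2, 5, 3. The 4th vertex is 5.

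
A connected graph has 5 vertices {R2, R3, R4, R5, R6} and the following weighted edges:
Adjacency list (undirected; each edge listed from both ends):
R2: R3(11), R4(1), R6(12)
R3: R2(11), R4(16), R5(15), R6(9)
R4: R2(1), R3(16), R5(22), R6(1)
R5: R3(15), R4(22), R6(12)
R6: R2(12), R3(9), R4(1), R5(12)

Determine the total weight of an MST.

Prim, starting at R5.
Step 1: frontier [R5–R6 12, R3–R5 15, R4–R5 22] → take R5–R6 (12); add R6.
Step 2: frontier [R3–R5 15, R4–R5 22, R4–R6 1, R3–R6 9, R2–R6 12] → take R4–R6 (1); add R4.
Step 3: frontier [R2–R4 1, R3–R4 16, R3–R5 15, R3–R6 9, R2–R6 12] → take R2–R4 (1); add R2.
Step 4: frontier [R2–R3 11, R3–R4 16, R3–R5 15, R3–R6 9] → take R3–R6 (9); add R3.
MST edges: R5–R6, R4–R6, R2–R4, R3–R6; total weight 12+1+1+9 = 23.

23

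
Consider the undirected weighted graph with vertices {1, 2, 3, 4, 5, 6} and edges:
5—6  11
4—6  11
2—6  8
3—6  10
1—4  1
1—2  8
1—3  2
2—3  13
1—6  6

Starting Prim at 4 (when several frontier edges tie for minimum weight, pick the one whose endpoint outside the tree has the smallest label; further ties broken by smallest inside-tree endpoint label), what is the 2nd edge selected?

1-3

Prim, starting at 4.
Step 1: frontier [1—4 1, 4—6 11] → take 1—4 (1); add 1.
Step 2: frontier [1—3 2, 1—6 6, 1—2 8, 4—6 11] → take 1—3 (2); add 3.
Step 3: frontier [1—6 6, 1—2 8, 3—6 10, 2—3 13, 4—6 11] → take 1—6 (6); add 6.
Step 4: frontier [1—2 8, 2—3 13, 2—6 8, 5—6 11] → take 1—2 (8); add 2.
Step 5: frontier [5—6 11] → take 5—6 (11); add 5.
The 2nd edge added is 1—3.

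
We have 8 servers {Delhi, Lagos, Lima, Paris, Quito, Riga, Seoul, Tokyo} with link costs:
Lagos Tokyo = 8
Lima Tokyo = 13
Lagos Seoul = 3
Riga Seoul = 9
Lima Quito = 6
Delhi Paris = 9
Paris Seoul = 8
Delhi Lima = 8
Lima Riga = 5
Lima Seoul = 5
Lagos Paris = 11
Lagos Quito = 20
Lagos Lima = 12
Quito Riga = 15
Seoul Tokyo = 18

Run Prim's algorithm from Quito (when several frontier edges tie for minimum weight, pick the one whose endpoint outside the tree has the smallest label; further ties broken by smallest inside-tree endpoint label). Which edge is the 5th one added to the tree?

Delhi-Lima

Grow the tree from Quito using Prim:
Step 1: cheapest edge leaving the tree is Lima Quito (6); add Lima.
Step 2: cheapest edge leaving the tree is Lima Riga (5); add Riga.
Step 3: cheapest edge leaving the tree is Lima Seoul (5); add Seoul.
Step 4: cheapest edge leaving the tree is Lagos Seoul (3); add Lagos.
Step 5: cheapest edge leaving the tree is Delhi Lima (8); add Delhi.
Step 6: cheapest edge leaving the tree is Paris Seoul (8); add Paris.
Step 7: cheapest edge leaving the tree is Lagos Tokyo (8); add Tokyo.
The 5th edge added is Delhi Lima.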